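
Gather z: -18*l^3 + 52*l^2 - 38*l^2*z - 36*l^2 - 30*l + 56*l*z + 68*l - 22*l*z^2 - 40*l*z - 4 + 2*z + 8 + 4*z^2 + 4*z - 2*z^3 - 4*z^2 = -18*l^3 + 16*l^2 - 22*l*z^2 + 38*l - 2*z^3 + z*(-38*l^2 + 16*l + 6) + 4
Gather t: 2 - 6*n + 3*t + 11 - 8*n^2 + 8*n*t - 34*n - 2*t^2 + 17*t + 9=-8*n^2 - 40*n - 2*t^2 + t*(8*n + 20) + 22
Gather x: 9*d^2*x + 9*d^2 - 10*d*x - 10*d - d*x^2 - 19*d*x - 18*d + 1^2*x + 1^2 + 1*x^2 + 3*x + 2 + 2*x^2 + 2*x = 9*d^2 - 28*d + x^2*(3 - d) + x*(9*d^2 - 29*d + 6) + 3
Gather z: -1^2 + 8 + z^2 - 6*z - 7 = z^2 - 6*z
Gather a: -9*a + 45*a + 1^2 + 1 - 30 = 36*a - 28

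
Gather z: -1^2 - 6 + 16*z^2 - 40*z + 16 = 16*z^2 - 40*z + 9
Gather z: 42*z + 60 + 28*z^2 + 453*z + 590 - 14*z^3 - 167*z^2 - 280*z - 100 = -14*z^3 - 139*z^2 + 215*z + 550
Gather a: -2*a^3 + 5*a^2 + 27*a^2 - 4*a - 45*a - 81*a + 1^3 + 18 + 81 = -2*a^3 + 32*a^2 - 130*a + 100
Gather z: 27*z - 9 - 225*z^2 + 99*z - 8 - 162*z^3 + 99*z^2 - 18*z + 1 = -162*z^3 - 126*z^2 + 108*z - 16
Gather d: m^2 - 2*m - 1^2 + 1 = m^2 - 2*m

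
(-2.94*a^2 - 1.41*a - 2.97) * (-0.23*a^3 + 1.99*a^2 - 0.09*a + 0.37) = 0.6762*a^5 - 5.5263*a^4 - 1.8582*a^3 - 6.8712*a^2 - 0.2544*a - 1.0989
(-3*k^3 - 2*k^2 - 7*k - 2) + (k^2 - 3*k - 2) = -3*k^3 - k^2 - 10*k - 4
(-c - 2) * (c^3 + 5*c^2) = -c^4 - 7*c^3 - 10*c^2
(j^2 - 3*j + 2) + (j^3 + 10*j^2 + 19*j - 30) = j^3 + 11*j^2 + 16*j - 28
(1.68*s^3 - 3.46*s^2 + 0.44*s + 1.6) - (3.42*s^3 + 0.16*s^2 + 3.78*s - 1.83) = -1.74*s^3 - 3.62*s^2 - 3.34*s + 3.43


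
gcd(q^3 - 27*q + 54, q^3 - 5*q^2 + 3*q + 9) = q^2 - 6*q + 9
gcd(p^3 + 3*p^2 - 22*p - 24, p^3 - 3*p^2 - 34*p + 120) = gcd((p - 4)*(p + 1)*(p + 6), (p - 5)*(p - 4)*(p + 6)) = p^2 + 2*p - 24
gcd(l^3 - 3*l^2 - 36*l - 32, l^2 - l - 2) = l + 1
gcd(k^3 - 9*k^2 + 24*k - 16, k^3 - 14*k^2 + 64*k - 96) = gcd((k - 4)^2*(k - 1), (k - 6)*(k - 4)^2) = k^2 - 8*k + 16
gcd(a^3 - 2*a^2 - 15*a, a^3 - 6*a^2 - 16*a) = a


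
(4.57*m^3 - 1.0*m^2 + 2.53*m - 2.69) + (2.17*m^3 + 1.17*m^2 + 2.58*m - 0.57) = 6.74*m^3 + 0.17*m^2 + 5.11*m - 3.26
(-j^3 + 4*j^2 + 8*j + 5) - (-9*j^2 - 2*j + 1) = -j^3 + 13*j^2 + 10*j + 4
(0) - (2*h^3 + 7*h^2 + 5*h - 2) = -2*h^3 - 7*h^2 - 5*h + 2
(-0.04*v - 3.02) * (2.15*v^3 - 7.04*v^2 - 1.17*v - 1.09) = -0.086*v^4 - 6.2114*v^3 + 21.3076*v^2 + 3.577*v + 3.2918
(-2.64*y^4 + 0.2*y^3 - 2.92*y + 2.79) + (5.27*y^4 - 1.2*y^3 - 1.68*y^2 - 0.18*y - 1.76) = 2.63*y^4 - 1.0*y^3 - 1.68*y^2 - 3.1*y + 1.03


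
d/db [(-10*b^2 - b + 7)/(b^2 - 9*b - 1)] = (91*b^2 + 6*b + 64)/(b^4 - 18*b^3 + 79*b^2 + 18*b + 1)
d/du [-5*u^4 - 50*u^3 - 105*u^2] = 10*u*(-2*u^2 - 15*u - 21)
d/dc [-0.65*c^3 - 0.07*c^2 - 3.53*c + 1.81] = -1.95*c^2 - 0.14*c - 3.53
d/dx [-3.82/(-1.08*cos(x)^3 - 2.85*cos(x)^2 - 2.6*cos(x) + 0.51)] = (12.3768*cos(x)^2 + 21.774*cos(x) + 9.932)*sin(x)/(1.08*cos(x)^3 + 2.85*cos(x)^2 + 2.6*cos(x) - 0.51)^2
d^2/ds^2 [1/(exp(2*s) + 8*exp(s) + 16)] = 4*(exp(s) - 2)*exp(s)/(exp(4*s) + 16*exp(3*s) + 96*exp(2*s) + 256*exp(s) + 256)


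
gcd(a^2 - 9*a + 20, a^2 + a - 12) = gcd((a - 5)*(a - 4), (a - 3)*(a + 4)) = 1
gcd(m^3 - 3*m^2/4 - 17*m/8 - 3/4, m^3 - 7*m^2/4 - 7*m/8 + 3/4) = m^2 - 5*m/4 - 3/2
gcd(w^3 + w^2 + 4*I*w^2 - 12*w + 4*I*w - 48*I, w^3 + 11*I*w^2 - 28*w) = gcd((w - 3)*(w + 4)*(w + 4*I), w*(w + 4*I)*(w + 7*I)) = w + 4*I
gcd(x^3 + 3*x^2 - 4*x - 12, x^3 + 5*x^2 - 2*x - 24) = x^2 + x - 6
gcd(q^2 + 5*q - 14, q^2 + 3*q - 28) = q + 7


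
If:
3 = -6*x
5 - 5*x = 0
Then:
No Solution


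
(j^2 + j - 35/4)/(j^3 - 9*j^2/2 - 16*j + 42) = (j - 5/2)/(j^2 - 8*j + 12)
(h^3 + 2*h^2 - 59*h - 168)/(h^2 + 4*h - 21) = (h^2 - 5*h - 24)/(h - 3)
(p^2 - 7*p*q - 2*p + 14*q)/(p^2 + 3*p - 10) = (p - 7*q)/(p + 5)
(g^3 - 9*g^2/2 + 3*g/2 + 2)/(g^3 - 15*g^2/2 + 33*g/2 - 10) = (2*g + 1)/(2*g - 5)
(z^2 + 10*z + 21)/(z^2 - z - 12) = (z + 7)/(z - 4)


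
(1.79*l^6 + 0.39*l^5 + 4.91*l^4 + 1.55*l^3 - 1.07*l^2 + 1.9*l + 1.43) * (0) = 0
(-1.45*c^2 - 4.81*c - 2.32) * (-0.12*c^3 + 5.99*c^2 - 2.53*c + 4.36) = 0.174*c^5 - 8.1083*c^4 - 24.865*c^3 - 8.0495*c^2 - 15.102*c - 10.1152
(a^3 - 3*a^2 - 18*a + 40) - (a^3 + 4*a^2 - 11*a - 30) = -7*a^2 - 7*a + 70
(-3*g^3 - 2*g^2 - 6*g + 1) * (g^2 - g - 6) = -3*g^5 + g^4 + 14*g^3 + 19*g^2 + 35*g - 6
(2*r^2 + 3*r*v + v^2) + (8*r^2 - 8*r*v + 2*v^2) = 10*r^2 - 5*r*v + 3*v^2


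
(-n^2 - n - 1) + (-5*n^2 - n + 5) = -6*n^2 - 2*n + 4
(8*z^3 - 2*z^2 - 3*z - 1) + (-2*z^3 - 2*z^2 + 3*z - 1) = 6*z^3 - 4*z^2 - 2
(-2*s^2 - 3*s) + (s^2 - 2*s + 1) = -s^2 - 5*s + 1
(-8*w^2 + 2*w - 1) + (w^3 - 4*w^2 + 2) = w^3 - 12*w^2 + 2*w + 1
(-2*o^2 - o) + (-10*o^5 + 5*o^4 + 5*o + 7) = -10*o^5 + 5*o^4 - 2*o^2 + 4*o + 7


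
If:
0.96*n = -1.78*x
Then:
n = -1.85416666666667*x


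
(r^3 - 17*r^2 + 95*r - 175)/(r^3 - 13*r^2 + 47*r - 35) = (r - 5)/(r - 1)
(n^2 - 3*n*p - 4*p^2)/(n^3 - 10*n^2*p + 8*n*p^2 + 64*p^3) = (-n - p)/(-n^2 + 6*n*p + 16*p^2)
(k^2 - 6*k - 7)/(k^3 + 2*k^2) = (k^2 - 6*k - 7)/(k^2*(k + 2))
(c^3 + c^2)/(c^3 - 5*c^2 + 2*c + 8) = c^2/(c^2 - 6*c + 8)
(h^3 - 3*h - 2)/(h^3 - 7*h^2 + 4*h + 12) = (h + 1)/(h - 6)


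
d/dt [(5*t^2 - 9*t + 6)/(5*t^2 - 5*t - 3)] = (20*t^2 - 90*t + 57)/(25*t^4 - 50*t^3 - 5*t^2 + 30*t + 9)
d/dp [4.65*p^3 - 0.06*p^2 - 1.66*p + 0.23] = 13.95*p^2 - 0.12*p - 1.66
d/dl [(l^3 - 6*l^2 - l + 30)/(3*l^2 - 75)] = (l^2 + 10*l + 1)/(3*(l^2 + 10*l + 25))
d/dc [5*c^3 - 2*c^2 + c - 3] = 15*c^2 - 4*c + 1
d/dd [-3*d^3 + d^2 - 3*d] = -9*d^2 + 2*d - 3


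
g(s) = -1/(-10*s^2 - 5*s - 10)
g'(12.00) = 0.00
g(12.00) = 0.00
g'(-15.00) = 0.00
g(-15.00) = 0.00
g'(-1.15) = 0.06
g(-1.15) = 0.06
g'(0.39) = -0.07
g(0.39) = 0.07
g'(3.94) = -0.00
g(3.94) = 0.01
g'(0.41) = -0.07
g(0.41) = 0.07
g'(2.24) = -0.01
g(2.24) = 0.01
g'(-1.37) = 0.05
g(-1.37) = 0.05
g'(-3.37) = 0.01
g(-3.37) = 0.01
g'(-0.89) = 0.07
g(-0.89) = 0.07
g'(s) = -(20*s + 5)/(-10*s^2 - 5*s - 10)^2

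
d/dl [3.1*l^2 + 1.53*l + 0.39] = 6.2*l + 1.53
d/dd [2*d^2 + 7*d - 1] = 4*d + 7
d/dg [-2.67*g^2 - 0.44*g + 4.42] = -5.34*g - 0.44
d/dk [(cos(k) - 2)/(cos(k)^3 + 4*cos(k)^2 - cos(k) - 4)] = (-29*cos(k)/2 - cos(2*k) + cos(3*k)/2 + 5)/((cos(k) + 4)^2*sin(k)^3)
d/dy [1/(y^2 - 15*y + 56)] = (15 - 2*y)/(y^2 - 15*y + 56)^2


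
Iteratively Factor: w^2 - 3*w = (w - 3)*(w)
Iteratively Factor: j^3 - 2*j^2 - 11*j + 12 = (j - 1)*(j^2 - j - 12) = (j - 1)*(j + 3)*(j - 4)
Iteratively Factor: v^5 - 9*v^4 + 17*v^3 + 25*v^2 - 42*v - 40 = (v - 5)*(v^4 - 4*v^3 - 3*v^2 + 10*v + 8) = (v - 5)*(v + 1)*(v^3 - 5*v^2 + 2*v + 8) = (v - 5)*(v + 1)^2*(v^2 - 6*v + 8) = (v - 5)*(v - 4)*(v + 1)^2*(v - 2)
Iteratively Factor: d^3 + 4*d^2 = (d)*(d^2 + 4*d) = d^2*(d + 4)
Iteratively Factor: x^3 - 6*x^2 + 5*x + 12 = (x - 3)*(x^2 - 3*x - 4) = (x - 3)*(x + 1)*(x - 4)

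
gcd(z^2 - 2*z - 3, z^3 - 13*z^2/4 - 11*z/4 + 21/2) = z - 3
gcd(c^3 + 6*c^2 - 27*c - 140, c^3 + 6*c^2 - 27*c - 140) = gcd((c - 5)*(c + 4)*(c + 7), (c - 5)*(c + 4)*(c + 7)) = c^3 + 6*c^2 - 27*c - 140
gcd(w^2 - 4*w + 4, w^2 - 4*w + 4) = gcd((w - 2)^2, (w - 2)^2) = w^2 - 4*w + 4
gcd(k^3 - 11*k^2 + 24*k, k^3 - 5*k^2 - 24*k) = k^2 - 8*k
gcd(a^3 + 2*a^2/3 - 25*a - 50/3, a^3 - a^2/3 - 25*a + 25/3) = a^2 - 25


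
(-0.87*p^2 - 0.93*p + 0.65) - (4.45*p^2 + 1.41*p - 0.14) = -5.32*p^2 - 2.34*p + 0.79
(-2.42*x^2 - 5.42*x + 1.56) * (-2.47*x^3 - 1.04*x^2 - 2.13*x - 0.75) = 5.9774*x^5 + 15.9042*x^4 + 6.9382*x^3 + 11.7372*x^2 + 0.7422*x - 1.17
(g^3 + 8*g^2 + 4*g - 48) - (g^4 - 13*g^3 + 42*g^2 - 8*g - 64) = -g^4 + 14*g^3 - 34*g^2 + 12*g + 16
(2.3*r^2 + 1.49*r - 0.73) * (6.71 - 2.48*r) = -5.704*r^3 + 11.7378*r^2 + 11.8083*r - 4.8983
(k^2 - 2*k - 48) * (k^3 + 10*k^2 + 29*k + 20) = k^5 + 8*k^4 - 39*k^3 - 518*k^2 - 1432*k - 960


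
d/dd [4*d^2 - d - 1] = 8*d - 1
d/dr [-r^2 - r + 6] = -2*r - 1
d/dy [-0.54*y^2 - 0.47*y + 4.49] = -1.08*y - 0.47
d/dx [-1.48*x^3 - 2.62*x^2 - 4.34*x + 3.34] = -4.44*x^2 - 5.24*x - 4.34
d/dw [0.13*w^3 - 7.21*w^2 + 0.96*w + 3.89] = 0.39*w^2 - 14.42*w + 0.96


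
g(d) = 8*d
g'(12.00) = 8.00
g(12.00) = 96.00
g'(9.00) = 8.00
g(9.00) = 72.00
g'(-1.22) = 8.00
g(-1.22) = -9.76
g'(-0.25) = 8.00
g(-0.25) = -2.00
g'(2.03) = 8.00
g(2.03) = 16.24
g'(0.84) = 8.00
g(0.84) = 6.72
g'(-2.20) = 8.00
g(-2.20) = -17.60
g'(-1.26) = 8.00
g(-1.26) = -10.08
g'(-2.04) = 8.00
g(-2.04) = -16.32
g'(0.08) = 8.00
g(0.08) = 0.64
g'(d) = 8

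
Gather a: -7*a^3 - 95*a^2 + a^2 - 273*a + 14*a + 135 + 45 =-7*a^3 - 94*a^2 - 259*a + 180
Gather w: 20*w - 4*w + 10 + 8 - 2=16*w + 16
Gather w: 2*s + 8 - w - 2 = 2*s - w + 6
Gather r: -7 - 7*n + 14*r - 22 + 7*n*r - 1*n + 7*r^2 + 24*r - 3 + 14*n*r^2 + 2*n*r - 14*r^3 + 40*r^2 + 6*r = -8*n - 14*r^3 + r^2*(14*n + 47) + r*(9*n + 44) - 32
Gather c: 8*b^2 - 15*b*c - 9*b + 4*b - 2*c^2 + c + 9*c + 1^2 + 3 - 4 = 8*b^2 - 5*b - 2*c^2 + c*(10 - 15*b)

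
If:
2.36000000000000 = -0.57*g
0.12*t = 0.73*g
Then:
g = -4.14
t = -25.19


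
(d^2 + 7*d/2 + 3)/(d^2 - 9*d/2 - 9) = (d + 2)/(d - 6)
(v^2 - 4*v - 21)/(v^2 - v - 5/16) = 16*(-v^2 + 4*v + 21)/(-16*v^2 + 16*v + 5)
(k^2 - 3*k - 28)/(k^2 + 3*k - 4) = (k - 7)/(k - 1)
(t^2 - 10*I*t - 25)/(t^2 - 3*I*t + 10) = (t - 5*I)/(t + 2*I)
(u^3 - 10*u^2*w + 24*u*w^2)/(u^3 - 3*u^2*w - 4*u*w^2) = (u - 6*w)/(u + w)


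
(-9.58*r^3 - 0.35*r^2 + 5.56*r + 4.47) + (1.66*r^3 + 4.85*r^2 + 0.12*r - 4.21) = -7.92*r^3 + 4.5*r^2 + 5.68*r + 0.26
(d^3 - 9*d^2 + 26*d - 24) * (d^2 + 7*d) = d^5 - 2*d^4 - 37*d^3 + 158*d^2 - 168*d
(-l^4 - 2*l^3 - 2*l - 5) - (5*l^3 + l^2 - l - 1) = -l^4 - 7*l^3 - l^2 - l - 4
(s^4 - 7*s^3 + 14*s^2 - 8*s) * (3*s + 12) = 3*s^5 - 9*s^4 - 42*s^3 + 144*s^2 - 96*s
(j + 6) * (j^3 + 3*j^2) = j^4 + 9*j^3 + 18*j^2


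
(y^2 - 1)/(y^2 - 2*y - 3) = (y - 1)/(y - 3)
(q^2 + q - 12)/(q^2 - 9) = (q + 4)/(q + 3)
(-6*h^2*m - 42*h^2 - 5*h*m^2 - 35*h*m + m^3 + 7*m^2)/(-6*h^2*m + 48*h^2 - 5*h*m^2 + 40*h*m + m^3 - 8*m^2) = (m + 7)/(m - 8)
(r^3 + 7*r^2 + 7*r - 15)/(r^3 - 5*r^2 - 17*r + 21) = (r + 5)/(r - 7)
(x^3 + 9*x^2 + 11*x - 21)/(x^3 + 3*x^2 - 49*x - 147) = (x - 1)/(x - 7)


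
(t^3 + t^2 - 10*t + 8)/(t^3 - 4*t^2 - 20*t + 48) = (t - 1)/(t - 6)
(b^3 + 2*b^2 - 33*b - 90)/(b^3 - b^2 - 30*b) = (b + 3)/b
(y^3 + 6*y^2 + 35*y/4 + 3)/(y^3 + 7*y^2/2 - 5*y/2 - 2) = (y + 3/2)/(y - 1)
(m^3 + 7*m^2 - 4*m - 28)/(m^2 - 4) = m + 7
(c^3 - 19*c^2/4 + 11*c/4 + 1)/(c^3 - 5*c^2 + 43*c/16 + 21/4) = 4*(4*c^2 - 3*c - 1)/(16*c^2 - 16*c - 21)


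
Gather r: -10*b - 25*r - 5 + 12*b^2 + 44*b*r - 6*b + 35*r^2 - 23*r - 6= 12*b^2 - 16*b + 35*r^2 + r*(44*b - 48) - 11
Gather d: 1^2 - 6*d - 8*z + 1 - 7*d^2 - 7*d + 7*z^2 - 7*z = -7*d^2 - 13*d + 7*z^2 - 15*z + 2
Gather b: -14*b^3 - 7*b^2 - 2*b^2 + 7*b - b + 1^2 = -14*b^3 - 9*b^2 + 6*b + 1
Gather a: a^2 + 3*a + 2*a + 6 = a^2 + 5*a + 6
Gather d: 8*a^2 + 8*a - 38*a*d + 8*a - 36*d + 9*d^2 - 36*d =8*a^2 + 16*a + 9*d^2 + d*(-38*a - 72)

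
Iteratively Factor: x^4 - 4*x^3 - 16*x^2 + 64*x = (x + 4)*(x^3 - 8*x^2 + 16*x) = (x - 4)*(x + 4)*(x^2 - 4*x) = x*(x - 4)*(x + 4)*(x - 4)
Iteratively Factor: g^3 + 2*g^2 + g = (g)*(g^2 + 2*g + 1) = g*(g + 1)*(g + 1)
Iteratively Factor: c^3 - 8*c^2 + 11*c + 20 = (c - 4)*(c^2 - 4*c - 5) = (c - 5)*(c - 4)*(c + 1)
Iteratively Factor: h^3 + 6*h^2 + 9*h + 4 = (h + 1)*(h^2 + 5*h + 4) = (h + 1)*(h + 4)*(h + 1)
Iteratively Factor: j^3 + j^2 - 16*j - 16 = (j + 1)*(j^2 - 16) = (j - 4)*(j + 1)*(j + 4)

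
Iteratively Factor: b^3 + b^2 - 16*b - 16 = (b + 1)*(b^2 - 16) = (b + 1)*(b + 4)*(b - 4)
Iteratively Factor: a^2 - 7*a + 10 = (a - 2)*(a - 5)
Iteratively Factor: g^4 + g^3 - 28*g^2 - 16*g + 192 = (g - 3)*(g^3 + 4*g^2 - 16*g - 64) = (g - 3)*(g + 4)*(g^2 - 16) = (g - 4)*(g - 3)*(g + 4)*(g + 4)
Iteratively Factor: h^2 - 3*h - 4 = (h - 4)*(h + 1)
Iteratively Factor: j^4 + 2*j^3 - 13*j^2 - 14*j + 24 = (j + 4)*(j^3 - 2*j^2 - 5*j + 6) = (j + 2)*(j + 4)*(j^2 - 4*j + 3) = (j - 3)*(j + 2)*(j + 4)*(j - 1)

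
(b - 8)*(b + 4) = b^2 - 4*b - 32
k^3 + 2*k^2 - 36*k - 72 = (k - 6)*(k + 2)*(k + 6)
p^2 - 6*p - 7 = (p - 7)*(p + 1)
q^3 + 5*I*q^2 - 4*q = q*(q + I)*(q + 4*I)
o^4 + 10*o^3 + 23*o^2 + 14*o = o*(o + 1)*(o + 2)*(o + 7)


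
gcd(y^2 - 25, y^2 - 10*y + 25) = y - 5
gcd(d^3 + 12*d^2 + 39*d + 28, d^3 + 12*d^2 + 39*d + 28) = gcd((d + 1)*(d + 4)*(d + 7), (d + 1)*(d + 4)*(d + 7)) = d^3 + 12*d^2 + 39*d + 28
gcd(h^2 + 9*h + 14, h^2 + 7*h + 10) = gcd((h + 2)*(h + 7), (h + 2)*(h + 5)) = h + 2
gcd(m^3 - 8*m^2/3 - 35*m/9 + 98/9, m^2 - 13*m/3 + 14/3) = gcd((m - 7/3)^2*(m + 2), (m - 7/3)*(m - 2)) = m - 7/3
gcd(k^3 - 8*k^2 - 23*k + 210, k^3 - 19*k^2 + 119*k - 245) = k - 7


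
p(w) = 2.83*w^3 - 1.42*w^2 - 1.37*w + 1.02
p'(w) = 8.49*w^2 - 2.84*w - 1.37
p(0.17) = 0.76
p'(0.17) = -1.61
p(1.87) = 12.00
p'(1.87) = 23.01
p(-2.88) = -74.42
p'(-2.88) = 77.23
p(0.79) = 0.45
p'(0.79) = 1.69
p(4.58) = 236.84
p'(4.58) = 163.71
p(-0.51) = 0.97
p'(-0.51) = 2.29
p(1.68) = 8.13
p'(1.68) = 17.82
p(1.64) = 7.44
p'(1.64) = 16.81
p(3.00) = 60.54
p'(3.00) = 66.52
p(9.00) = 1936.74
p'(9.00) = 660.76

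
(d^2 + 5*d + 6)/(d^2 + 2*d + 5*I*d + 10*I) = (d + 3)/(d + 5*I)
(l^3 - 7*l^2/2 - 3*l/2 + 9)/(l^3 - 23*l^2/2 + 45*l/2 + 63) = (l^2 - 5*l + 6)/(l^2 - 13*l + 42)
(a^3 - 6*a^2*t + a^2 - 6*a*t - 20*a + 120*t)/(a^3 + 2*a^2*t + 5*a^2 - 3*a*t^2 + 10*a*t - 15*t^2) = (-a^2 + 6*a*t + 4*a - 24*t)/(-a^2 - 2*a*t + 3*t^2)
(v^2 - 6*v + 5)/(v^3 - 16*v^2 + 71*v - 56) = (v - 5)/(v^2 - 15*v + 56)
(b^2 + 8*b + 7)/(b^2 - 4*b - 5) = (b + 7)/(b - 5)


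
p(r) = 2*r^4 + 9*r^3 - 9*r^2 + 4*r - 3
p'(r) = 8*r^3 + 27*r^2 - 18*r + 4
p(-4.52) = -201.26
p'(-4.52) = -101.78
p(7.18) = 8208.36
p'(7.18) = 4227.84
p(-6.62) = 806.20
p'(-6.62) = -1014.52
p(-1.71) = -64.06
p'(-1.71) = 73.73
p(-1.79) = -70.08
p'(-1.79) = 76.85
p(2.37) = 138.84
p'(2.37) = 219.49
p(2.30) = 124.06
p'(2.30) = 202.77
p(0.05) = -2.82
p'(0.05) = 3.17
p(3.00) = 333.00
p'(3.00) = 409.00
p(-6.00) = 297.00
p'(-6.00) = -644.00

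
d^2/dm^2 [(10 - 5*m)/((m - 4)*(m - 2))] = -10/(m^3 - 12*m^2 + 48*m - 64)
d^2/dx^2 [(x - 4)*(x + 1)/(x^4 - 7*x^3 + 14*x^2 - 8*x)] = 2*(3*x^5 - 3*x^4 - 17*x^3 + 33*x^2 - 18*x + 4)/(x^3*(x^6 - 9*x^5 + 33*x^4 - 63*x^3 + 66*x^2 - 36*x + 8))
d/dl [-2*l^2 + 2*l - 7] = 2 - 4*l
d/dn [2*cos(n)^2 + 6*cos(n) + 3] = -2*(2*cos(n) + 3)*sin(n)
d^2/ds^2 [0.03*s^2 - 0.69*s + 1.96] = 0.0600000000000000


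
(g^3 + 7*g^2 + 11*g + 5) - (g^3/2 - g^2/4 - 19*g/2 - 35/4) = g^3/2 + 29*g^2/4 + 41*g/2 + 55/4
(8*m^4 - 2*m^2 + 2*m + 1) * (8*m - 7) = 64*m^5 - 56*m^4 - 16*m^3 + 30*m^2 - 6*m - 7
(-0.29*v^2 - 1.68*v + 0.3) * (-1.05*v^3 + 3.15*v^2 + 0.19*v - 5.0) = 0.3045*v^5 + 0.8505*v^4 - 5.6621*v^3 + 2.0758*v^2 + 8.457*v - 1.5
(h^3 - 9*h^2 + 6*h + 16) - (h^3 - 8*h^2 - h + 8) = -h^2 + 7*h + 8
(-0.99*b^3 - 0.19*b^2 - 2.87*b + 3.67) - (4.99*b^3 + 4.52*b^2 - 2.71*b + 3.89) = -5.98*b^3 - 4.71*b^2 - 0.16*b - 0.22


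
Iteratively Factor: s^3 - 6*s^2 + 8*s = (s - 2)*(s^2 - 4*s) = s*(s - 2)*(s - 4)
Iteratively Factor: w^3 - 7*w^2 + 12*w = (w - 3)*(w^2 - 4*w) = w*(w - 3)*(w - 4)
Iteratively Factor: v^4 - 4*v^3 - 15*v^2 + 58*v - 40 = (v - 2)*(v^3 - 2*v^2 - 19*v + 20) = (v - 2)*(v - 1)*(v^2 - v - 20) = (v - 2)*(v - 1)*(v + 4)*(v - 5)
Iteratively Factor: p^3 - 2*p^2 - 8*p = (p + 2)*(p^2 - 4*p) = (p - 4)*(p + 2)*(p)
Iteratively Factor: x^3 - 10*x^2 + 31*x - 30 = (x - 2)*(x^2 - 8*x + 15) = (x - 3)*(x - 2)*(x - 5)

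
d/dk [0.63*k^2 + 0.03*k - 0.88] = 1.26*k + 0.03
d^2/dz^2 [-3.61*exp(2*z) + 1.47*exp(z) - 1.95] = (1.47 - 14.44*exp(z))*exp(z)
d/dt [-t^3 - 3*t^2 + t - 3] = -3*t^2 - 6*t + 1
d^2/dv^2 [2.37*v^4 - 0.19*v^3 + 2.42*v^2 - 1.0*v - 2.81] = 28.44*v^2 - 1.14*v + 4.84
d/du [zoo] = 0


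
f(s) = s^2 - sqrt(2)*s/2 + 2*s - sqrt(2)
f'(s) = 2*s - sqrt(2)/2 + 2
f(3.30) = 13.74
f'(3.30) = 7.89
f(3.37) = 14.30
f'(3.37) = 8.03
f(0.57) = -0.35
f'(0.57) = 2.43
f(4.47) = 24.35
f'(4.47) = 10.23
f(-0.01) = -1.43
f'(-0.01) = 1.27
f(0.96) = 0.75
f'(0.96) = 3.21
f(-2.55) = 1.79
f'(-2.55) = -3.81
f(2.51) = 8.13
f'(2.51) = 6.31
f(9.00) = 91.22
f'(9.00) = 19.29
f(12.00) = 158.10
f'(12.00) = 25.29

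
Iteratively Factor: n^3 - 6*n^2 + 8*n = (n)*(n^2 - 6*n + 8) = n*(n - 2)*(n - 4)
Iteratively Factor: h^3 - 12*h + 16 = (h - 2)*(h^2 + 2*h - 8) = (h - 2)*(h + 4)*(h - 2)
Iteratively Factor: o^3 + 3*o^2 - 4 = (o + 2)*(o^2 + o - 2) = (o + 2)^2*(o - 1)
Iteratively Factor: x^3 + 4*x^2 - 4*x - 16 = (x + 4)*(x^2 - 4) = (x - 2)*(x + 4)*(x + 2)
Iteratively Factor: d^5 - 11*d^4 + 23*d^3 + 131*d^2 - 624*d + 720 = (d - 3)*(d^4 - 8*d^3 - d^2 + 128*d - 240) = (d - 4)*(d - 3)*(d^3 - 4*d^2 - 17*d + 60) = (d - 5)*(d - 4)*(d - 3)*(d^2 + d - 12) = (d - 5)*(d - 4)*(d - 3)^2*(d + 4)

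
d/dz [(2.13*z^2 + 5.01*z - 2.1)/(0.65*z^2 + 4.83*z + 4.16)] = (7.0314*z^2 + 20.4516*z + 30.9846)/(0.4225*z^4 + 6.279*z^3 + 28.7369*z^2 + 40.1856*z + 17.3056)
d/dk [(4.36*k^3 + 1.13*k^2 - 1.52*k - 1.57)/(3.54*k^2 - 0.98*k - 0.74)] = (15.4344*k^4 - 8.5456*k^3 - 5.4058*k^2 + 9.4432*k - 0.4138)/(12.5316*k^4 - 6.9384*k^3 - 4.2788*k^2 + 1.4504*k + 0.5476)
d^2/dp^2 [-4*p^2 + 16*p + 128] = -8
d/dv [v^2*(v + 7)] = v*(3*v + 14)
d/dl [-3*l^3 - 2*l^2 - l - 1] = -9*l^2 - 4*l - 1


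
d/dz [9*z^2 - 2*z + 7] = 18*z - 2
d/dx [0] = 0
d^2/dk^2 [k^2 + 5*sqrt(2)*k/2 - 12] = 2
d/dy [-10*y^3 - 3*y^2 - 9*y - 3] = -30*y^2 - 6*y - 9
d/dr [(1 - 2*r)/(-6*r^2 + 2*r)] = (-6*r^2 + 6*r - 1)/(2*r^2*(9*r^2 - 6*r + 1))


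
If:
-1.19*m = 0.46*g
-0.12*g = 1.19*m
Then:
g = 0.00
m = 0.00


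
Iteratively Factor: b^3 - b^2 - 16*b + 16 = (b + 4)*(b^2 - 5*b + 4) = (b - 1)*(b + 4)*(b - 4)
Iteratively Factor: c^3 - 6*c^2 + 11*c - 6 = (c - 3)*(c^2 - 3*c + 2) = (c - 3)*(c - 1)*(c - 2)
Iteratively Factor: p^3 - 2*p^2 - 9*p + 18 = (p - 3)*(p^2 + p - 6) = (p - 3)*(p + 3)*(p - 2)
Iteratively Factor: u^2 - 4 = (u - 2)*(u + 2)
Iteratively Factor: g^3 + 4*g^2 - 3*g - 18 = (g + 3)*(g^2 + g - 6) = (g + 3)^2*(g - 2)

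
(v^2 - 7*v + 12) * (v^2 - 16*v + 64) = v^4 - 23*v^3 + 188*v^2 - 640*v + 768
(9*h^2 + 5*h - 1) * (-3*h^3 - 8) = -27*h^5 - 15*h^4 + 3*h^3 - 72*h^2 - 40*h + 8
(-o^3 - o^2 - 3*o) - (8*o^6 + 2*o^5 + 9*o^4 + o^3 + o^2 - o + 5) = -8*o^6 - 2*o^5 - 9*o^4 - 2*o^3 - 2*o^2 - 2*o - 5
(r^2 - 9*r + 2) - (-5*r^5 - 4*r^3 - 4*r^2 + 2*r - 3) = 5*r^5 + 4*r^3 + 5*r^2 - 11*r + 5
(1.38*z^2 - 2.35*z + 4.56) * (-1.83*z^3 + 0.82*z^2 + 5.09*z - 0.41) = -2.5254*z^5 + 5.4321*z^4 - 3.2476*z^3 - 8.7881*z^2 + 24.1739*z - 1.8696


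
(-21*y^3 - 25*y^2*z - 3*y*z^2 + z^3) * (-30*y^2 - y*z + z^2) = 630*y^5 + 771*y^4*z + 94*y^3*z^2 - 52*y^2*z^3 - 4*y*z^4 + z^5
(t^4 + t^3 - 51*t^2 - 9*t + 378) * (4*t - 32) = 4*t^5 - 28*t^4 - 236*t^3 + 1596*t^2 + 1800*t - 12096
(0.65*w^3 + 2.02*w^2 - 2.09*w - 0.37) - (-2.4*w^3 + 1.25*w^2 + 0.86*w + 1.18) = 3.05*w^3 + 0.77*w^2 - 2.95*w - 1.55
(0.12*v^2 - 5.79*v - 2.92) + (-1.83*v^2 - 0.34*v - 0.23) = -1.71*v^2 - 6.13*v - 3.15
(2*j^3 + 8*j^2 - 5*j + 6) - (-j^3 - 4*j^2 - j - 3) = 3*j^3 + 12*j^2 - 4*j + 9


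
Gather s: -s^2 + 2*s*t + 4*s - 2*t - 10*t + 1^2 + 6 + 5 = -s^2 + s*(2*t + 4) - 12*t + 12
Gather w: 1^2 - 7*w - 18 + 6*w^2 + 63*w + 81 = 6*w^2 + 56*w + 64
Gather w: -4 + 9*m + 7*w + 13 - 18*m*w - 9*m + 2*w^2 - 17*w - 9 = 2*w^2 + w*(-18*m - 10)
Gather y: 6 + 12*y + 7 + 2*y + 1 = 14*y + 14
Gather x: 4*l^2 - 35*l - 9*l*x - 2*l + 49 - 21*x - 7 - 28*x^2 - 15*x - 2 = 4*l^2 - 37*l - 28*x^2 + x*(-9*l - 36) + 40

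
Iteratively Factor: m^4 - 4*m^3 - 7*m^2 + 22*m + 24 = (m + 1)*(m^3 - 5*m^2 - 2*m + 24) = (m + 1)*(m + 2)*(m^2 - 7*m + 12) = (m - 3)*(m + 1)*(m + 2)*(m - 4)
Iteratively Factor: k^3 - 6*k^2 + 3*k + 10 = (k + 1)*(k^2 - 7*k + 10) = (k - 5)*(k + 1)*(k - 2)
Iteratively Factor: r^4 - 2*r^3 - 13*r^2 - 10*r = (r + 2)*(r^3 - 4*r^2 - 5*r) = (r - 5)*(r + 2)*(r^2 + r) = (r - 5)*(r + 1)*(r + 2)*(r)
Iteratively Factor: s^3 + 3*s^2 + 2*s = (s + 1)*(s^2 + 2*s) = (s + 1)*(s + 2)*(s)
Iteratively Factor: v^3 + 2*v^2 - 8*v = (v)*(v^2 + 2*v - 8) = v*(v - 2)*(v + 4)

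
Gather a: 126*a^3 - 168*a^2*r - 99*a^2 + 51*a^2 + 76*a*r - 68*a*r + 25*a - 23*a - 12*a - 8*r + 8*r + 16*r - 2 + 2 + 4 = 126*a^3 + a^2*(-168*r - 48) + a*(8*r - 10) + 16*r + 4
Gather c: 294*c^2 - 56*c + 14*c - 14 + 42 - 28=294*c^2 - 42*c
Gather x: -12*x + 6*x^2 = 6*x^2 - 12*x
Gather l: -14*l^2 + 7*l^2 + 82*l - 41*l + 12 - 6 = -7*l^2 + 41*l + 6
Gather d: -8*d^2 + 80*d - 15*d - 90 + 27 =-8*d^2 + 65*d - 63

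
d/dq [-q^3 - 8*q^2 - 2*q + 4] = -3*q^2 - 16*q - 2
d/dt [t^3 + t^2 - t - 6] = 3*t^2 + 2*t - 1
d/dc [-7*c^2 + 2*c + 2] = 2 - 14*c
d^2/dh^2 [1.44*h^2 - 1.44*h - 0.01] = 2.88000000000000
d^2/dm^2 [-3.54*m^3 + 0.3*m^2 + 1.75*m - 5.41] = 0.6 - 21.24*m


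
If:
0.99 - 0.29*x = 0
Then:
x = 3.41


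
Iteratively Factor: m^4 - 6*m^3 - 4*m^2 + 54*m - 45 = (m - 3)*(m^3 - 3*m^2 - 13*m + 15) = (m - 5)*(m - 3)*(m^2 + 2*m - 3) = (m - 5)*(m - 3)*(m - 1)*(m + 3)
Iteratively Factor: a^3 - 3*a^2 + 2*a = (a - 2)*(a^2 - a) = (a - 2)*(a - 1)*(a)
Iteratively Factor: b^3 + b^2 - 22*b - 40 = (b - 5)*(b^2 + 6*b + 8) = (b - 5)*(b + 2)*(b + 4)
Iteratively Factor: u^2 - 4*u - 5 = (u - 5)*(u + 1)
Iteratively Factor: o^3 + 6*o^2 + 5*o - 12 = (o + 4)*(o^2 + 2*o - 3) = (o + 3)*(o + 4)*(o - 1)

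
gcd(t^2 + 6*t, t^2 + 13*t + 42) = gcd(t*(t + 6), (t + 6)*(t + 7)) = t + 6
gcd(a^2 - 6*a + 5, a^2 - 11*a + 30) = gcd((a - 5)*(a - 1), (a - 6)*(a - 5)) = a - 5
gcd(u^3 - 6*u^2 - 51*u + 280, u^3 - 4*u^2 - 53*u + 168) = u^2 - u - 56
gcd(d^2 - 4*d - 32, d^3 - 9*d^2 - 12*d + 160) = d^2 - 4*d - 32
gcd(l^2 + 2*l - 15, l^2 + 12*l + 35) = l + 5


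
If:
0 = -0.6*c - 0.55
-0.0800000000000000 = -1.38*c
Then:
No Solution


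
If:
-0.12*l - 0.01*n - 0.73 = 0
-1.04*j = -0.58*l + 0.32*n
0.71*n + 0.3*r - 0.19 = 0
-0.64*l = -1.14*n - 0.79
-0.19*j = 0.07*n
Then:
No Solution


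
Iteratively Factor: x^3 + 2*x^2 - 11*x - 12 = (x - 3)*(x^2 + 5*x + 4) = (x - 3)*(x + 1)*(x + 4)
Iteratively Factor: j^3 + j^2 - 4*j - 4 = (j - 2)*(j^2 + 3*j + 2) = (j - 2)*(j + 1)*(j + 2)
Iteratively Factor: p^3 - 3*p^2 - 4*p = (p)*(p^2 - 3*p - 4) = p*(p - 4)*(p + 1)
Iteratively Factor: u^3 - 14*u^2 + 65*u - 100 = (u - 5)*(u^2 - 9*u + 20) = (u - 5)^2*(u - 4)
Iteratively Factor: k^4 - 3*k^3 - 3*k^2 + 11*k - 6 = (k - 3)*(k^3 - 3*k + 2) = (k - 3)*(k - 1)*(k^2 + k - 2) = (k - 3)*(k - 1)*(k + 2)*(k - 1)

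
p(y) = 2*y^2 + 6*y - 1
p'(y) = 4*y + 6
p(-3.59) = 3.24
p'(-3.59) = -8.36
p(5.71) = 98.47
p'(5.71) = 28.84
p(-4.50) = 12.50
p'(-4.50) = -12.00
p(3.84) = 51.53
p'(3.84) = 21.36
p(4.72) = 71.88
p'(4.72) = 24.88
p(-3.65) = 3.74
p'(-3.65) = -8.60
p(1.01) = 7.10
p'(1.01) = 10.04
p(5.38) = 89.17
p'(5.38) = 27.52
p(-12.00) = 215.00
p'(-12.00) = -42.00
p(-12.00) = 215.00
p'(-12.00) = -42.00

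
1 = 1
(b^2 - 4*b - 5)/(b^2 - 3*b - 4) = (b - 5)/(b - 4)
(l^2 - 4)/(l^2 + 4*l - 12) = (l + 2)/(l + 6)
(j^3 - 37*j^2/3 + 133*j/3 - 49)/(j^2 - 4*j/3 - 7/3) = (j^2 - 10*j + 21)/(j + 1)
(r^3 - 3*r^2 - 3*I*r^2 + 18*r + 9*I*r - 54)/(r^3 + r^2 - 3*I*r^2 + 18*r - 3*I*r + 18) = (r - 3)/(r + 1)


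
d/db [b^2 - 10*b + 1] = 2*b - 10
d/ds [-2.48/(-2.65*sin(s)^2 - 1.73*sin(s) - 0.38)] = -(13.144*sin(s) + 4.2904)*cos(s)/(2.65*sin(s)^2 + 1.73*sin(s) + 0.38)^2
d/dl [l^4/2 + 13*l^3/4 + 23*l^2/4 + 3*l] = 2*l^3 + 39*l^2/4 + 23*l/2 + 3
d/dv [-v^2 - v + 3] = -2*v - 1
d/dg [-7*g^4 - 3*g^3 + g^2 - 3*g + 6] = -28*g^3 - 9*g^2 + 2*g - 3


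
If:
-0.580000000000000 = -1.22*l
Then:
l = 0.48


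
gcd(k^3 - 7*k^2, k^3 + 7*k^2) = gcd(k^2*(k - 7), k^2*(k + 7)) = k^2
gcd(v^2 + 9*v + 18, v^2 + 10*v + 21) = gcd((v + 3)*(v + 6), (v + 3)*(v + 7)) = v + 3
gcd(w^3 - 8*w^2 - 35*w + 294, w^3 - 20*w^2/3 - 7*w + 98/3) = w - 7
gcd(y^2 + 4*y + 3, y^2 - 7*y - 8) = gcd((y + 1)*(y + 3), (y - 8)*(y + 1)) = y + 1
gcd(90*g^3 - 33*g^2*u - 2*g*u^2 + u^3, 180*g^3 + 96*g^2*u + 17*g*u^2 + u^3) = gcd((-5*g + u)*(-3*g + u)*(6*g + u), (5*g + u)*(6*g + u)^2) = 6*g + u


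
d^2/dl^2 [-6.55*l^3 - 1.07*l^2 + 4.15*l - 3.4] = -39.3*l - 2.14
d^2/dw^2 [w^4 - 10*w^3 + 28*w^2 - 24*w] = 12*w^2 - 60*w + 56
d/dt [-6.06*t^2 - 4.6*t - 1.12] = -12.12*t - 4.6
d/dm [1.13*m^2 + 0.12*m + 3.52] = 2.26*m + 0.12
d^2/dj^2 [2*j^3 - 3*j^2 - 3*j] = 12*j - 6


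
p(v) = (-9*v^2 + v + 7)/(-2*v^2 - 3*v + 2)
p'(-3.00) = 6.29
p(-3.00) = 11.00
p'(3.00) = 0.42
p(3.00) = 2.84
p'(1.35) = 2.01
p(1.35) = 1.41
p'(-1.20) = 10.05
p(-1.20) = -2.63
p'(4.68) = 0.20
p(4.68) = 3.32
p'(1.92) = 0.92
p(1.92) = 2.18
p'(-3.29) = 3.80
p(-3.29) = 9.58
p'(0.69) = 29.94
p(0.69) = -3.33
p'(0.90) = 7.30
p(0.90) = -0.26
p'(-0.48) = 3.78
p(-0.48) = 1.49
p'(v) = (1 - 18*v)/(-2*v^2 - 3*v + 2) + (4*v + 3)*(-9*v^2 + v + 7)/(-2*v^2 - 3*v + 2)^2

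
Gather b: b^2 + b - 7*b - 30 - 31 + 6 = b^2 - 6*b - 55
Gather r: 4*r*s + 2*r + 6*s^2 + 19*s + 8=r*(4*s + 2) + 6*s^2 + 19*s + 8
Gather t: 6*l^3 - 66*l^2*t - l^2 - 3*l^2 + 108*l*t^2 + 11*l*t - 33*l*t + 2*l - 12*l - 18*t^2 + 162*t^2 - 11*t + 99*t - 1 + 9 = 6*l^3 - 4*l^2 - 10*l + t^2*(108*l + 144) + t*(-66*l^2 - 22*l + 88) + 8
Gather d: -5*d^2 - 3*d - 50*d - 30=-5*d^2 - 53*d - 30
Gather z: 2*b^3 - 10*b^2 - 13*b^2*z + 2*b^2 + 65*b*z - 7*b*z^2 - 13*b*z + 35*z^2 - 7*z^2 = 2*b^3 - 8*b^2 + z^2*(28 - 7*b) + z*(-13*b^2 + 52*b)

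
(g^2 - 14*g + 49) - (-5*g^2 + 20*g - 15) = 6*g^2 - 34*g + 64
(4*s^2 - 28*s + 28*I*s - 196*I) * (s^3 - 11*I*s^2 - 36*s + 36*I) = 4*s^5 - 28*s^4 - 16*I*s^4 + 164*s^3 + 112*I*s^3 - 1148*s^2 - 864*I*s^2 - 1008*s + 6048*I*s + 7056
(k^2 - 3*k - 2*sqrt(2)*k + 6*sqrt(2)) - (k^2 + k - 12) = -4*k - 2*sqrt(2)*k + 6*sqrt(2) + 12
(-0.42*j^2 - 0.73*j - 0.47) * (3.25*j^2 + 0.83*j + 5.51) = -1.365*j^4 - 2.7211*j^3 - 4.4476*j^2 - 4.4124*j - 2.5897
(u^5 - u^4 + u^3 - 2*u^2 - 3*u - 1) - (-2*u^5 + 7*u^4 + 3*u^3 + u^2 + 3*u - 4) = 3*u^5 - 8*u^4 - 2*u^3 - 3*u^2 - 6*u + 3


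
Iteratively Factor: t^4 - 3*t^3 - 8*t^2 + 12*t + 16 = (t + 1)*(t^3 - 4*t^2 - 4*t + 16) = (t - 4)*(t + 1)*(t^2 - 4) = (t - 4)*(t - 2)*(t + 1)*(t + 2)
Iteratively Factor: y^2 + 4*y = (y + 4)*(y)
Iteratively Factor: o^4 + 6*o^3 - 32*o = (o - 2)*(o^3 + 8*o^2 + 16*o) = (o - 2)*(o + 4)*(o^2 + 4*o) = o*(o - 2)*(o + 4)*(o + 4)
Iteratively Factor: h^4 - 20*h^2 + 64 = (h + 4)*(h^3 - 4*h^2 - 4*h + 16) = (h - 4)*(h + 4)*(h^2 - 4) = (h - 4)*(h - 2)*(h + 4)*(h + 2)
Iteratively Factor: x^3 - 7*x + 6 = (x - 1)*(x^2 + x - 6) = (x - 1)*(x + 3)*(x - 2)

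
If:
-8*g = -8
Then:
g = 1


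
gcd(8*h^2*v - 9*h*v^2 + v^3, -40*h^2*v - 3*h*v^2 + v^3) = -8*h*v + v^2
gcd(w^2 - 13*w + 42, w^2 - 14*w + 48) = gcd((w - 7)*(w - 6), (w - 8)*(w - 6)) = w - 6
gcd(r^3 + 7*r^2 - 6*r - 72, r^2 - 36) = r + 6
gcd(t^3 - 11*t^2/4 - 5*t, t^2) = t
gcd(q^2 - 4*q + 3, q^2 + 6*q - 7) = q - 1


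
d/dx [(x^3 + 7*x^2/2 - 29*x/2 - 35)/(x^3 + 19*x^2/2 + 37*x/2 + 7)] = 6*(4*x^2 + 28*x + 91)/(4*x^4 + 60*x^3 + 253*x^2 + 210*x + 49)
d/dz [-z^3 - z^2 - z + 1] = -3*z^2 - 2*z - 1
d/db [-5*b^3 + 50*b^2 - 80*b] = -15*b^2 + 100*b - 80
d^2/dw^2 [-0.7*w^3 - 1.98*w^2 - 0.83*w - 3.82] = -4.2*w - 3.96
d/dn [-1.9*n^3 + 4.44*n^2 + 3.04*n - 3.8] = -5.7*n^2 + 8.88*n + 3.04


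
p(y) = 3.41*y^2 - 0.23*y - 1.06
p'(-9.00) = -61.61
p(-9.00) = 277.22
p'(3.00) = 20.23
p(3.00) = 28.94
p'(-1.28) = -8.96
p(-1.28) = 4.82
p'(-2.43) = -16.80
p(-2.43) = 19.63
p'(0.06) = 0.18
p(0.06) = -1.06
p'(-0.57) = -4.12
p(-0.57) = 0.18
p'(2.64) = 17.77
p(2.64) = 22.10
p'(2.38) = 16.00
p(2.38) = 17.71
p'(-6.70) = -45.92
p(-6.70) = 153.56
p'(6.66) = 45.19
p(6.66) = 148.66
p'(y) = 6.82*y - 0.23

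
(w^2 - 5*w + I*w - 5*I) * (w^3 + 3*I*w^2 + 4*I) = w^5 - 5*w^4 + 4*I*w^4 - 3*w^3 - 20*I*w^3 + 15*w^2 + 4*I*w^2 - 4*w - 20*I*w + 20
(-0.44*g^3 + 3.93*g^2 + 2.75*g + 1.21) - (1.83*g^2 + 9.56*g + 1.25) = -0.44*g^3 + 2.1*g^2 - 6.81*g - 0.04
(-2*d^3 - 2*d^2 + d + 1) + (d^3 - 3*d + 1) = -d^3 - 2*d^2 - 2*d + 2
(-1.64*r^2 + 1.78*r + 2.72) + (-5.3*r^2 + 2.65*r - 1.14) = -6.94*r^2 + 4.43*r + 1.58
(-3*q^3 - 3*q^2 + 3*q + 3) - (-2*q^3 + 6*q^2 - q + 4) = -q^3 - 9*q^2 + 4*q - 1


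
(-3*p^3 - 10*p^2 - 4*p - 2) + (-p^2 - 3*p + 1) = -3*p^3 - 11*p^2 - 7*p - 1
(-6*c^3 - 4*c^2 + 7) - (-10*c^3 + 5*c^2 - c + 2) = 4*c^3 - 9*c^2 + c + 5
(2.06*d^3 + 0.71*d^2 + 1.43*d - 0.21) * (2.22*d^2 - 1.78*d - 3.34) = 4.5732*d^5 - 2.0906*d^4 - 4.9696*d^3 - 5.383*d^2 - 4.4024*d + 0.7014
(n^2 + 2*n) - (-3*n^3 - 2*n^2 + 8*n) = 3*n^3 + 3*n^2 - 6*n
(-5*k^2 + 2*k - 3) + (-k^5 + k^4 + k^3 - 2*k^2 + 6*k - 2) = -k^5 + k^4 + k^3 - 7*k^2 + 8*k - 5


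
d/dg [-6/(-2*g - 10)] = -3/(g + 5)^2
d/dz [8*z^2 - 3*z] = 16*z - 3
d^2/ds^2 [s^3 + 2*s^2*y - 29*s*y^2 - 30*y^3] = 6*s + 4*y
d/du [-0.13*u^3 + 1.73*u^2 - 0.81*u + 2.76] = -0.39*u^2 + 3.46*u - 0.81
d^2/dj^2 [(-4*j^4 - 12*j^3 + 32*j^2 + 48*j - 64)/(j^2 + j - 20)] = 8*(-j^6 - 3*j^5 + 57*j^4 + 101*j^3 - 1788*j^2 - 2928*j + 3104)/(j^6 + 3*j^5 - 57*j^4 - 119*j^3 + 1140*j^2 + 1200*j - 8000)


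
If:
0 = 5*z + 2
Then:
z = -2/5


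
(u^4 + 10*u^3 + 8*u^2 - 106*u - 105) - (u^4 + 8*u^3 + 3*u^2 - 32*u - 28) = 2*u^3 + 5*u^2 - 74*u - 77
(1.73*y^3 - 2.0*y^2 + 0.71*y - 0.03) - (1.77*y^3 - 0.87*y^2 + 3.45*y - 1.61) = -0.04*y^3 - 1.13*y^2 - 2.74*y + 1.58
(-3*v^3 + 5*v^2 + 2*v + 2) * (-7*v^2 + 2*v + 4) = 21*v^5 - 41*v^4 - 16*v^3 + 10*v^2 + 12*v + 8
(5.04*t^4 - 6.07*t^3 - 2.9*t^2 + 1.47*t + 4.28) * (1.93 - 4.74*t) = -23.8896*t^5 + 38.499*t^4 + 2.0309*t^3 - 12.5648*t^2 - 17.4501*t + 8.2604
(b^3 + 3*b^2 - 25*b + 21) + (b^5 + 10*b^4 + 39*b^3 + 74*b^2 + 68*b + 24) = b^5 + 10*b^4 + 40*b^3 + 77*b^2 + 43*b + 45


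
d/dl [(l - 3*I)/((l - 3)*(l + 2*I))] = ((-l + 3*I)*(l - 3) + (-l + 3*I)*(l + 2*I) + (l - 3)*(l + 2*I))/((l - 3)^2*(l + 2*I)^2)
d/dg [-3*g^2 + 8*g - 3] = 8 - 6*g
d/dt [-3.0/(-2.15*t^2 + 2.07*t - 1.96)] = (6.21 - 12.9*t)/(2.15*t^2 - 2.07*t + 1.96)^2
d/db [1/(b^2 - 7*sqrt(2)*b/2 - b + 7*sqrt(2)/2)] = 2*(-4*b + 2 + 7*sqrt(2))/(2*b^2 - 7*sqrt(2)*b - 2*b + 7*sqrt(2))^2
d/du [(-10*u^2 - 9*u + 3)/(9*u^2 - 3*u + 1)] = 37*u*(3*u - 2)/(81*u^4 - 54*u^3 + 27*u^2 - 6*u + 1)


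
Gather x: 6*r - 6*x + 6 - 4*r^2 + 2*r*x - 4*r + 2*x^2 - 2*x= -4*r^2 + 2*r + 2*x^2 + x*(2*r - 8) + 6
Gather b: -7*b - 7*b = -14*b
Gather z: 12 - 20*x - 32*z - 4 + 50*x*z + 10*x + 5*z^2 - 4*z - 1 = -10*x + 5*z^2 + z*(50*x - 36) + 7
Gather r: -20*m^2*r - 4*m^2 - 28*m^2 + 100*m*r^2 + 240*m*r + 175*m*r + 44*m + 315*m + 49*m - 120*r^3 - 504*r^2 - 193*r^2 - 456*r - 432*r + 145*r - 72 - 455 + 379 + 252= -32*m^2 + 408*m - 120*r^3 + r^2*(100*m - 697) + r*(-20*m^2 + 415*m - 743) + 104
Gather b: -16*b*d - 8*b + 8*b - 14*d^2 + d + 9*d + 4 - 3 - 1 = -16*b*d - 14*d^2 + 10*d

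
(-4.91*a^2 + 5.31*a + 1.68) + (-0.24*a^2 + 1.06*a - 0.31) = -5.15*a^2 + 6.37*a + 1.37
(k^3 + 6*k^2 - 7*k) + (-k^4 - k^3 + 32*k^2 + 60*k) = -k^4 + 38*k^2 + 53*k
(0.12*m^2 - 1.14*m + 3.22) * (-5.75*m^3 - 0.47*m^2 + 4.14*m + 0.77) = -0.69*m^5 + 6.4986*m^4 - 17.4824*m^3 - 6.1406*m^2 + 12.453*m + 2.4794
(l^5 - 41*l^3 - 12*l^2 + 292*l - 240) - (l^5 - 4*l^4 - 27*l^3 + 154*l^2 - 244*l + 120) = 4*l^4 - 14*l^3 - 166*l^2 + 536*l - 360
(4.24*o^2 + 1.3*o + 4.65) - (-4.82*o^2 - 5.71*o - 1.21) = 9.06*o^2 + 7.01*o + 5.86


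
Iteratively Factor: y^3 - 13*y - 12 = (y + 1)*(y^2 - y - 12) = (y - 4)*(y + 1)*(y + 3)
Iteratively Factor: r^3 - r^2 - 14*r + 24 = (r + 4)*(r^2 - 5*r + 6) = (r - 2)*(r + 4)*(r - 3)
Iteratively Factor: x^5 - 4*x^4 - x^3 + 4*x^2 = (x - 4)*(x^4 - x^2) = x*(x - 4)*(x^3 - x) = x*(x - 4)*(x - 1)*(x^2 + x) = x*(x - 4)*(x - 1)*(x + 1)*(x)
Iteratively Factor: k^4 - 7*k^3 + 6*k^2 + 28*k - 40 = (k - 5)*(k^3 - 2*k^2 - 4*k + 8) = (k - 5)*(k - 2)*(k^2 - 4) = (k - 5)*(k - 2)*(k + 2)*(k - 2)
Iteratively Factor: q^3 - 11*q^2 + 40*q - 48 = (q - 3)*(q^2 - 8*q + 16) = (q - 4)*(q - 3)*(q - 4)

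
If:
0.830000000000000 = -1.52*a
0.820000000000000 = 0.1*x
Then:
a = -0.55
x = 8.20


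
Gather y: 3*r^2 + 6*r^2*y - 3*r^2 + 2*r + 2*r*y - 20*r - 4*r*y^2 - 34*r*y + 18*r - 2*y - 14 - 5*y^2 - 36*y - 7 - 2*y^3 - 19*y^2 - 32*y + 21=-2*y^3 + y^2*(-4*r - 24) + y*(6*r^2 - 32*r - 70)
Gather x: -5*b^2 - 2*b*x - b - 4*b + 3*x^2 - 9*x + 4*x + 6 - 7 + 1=-5*b^2 - 5*b + 3*x^2 + x*(-2*b - 5)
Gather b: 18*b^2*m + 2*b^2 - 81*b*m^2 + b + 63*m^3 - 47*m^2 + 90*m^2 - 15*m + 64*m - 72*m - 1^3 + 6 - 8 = b^2*(18*m + 2) + b*(1 - 81*m^2) + 63*m^3 + 43*m^2 - 23*m - 3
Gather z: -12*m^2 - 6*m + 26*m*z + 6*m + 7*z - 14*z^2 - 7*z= -12*m^2 + 26*m*z - 14*z^2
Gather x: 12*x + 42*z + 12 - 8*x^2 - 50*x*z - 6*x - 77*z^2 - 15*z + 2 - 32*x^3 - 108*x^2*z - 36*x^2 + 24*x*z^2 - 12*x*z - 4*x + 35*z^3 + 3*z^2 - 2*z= -32*x^3 + x^2*(-108*z - 44) + x*(24*z^2 - 62*z + 2) + 35*z^3 - 74*z^2 + 25*z + 14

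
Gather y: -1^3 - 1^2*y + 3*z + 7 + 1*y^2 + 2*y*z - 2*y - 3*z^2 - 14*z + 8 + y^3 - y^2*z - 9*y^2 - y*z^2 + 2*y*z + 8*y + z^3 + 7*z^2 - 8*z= y^3 + y^2*(-z - 8) + y*(-z^2 + 4*z + 5) + z^3 + 4*z^2 - 19*z + 14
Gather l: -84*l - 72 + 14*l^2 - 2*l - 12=14*l^2 - 86*l - 84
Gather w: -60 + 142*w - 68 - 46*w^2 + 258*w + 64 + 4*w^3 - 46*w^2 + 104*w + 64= 4*w^3 - 92*w^2 + 504*w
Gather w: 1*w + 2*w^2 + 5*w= 2*w^2 + 6*w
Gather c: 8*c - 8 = 8*c - 8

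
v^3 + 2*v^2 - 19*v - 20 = (v - 4)*(v + 1)*(v + 5)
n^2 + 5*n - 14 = (n - 2)*(n + 7)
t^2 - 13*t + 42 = (t - 7)*(t - 6)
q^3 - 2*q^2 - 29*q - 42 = (q - 7)*(q + 2)*(q + 3)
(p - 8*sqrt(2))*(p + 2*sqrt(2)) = p^2 - 6*sqrt(2)*p - 32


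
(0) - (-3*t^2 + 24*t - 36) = 3*t^2 - 24*t + 36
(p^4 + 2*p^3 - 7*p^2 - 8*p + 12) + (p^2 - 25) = p^4 + 2*p^3 - 6*p^2 - 8*p - 13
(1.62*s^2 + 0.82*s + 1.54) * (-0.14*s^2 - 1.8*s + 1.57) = -0.2268*s^4 - 3.0308*s^3 + 0.8518*s^2 - 1.4846*s + 2.4178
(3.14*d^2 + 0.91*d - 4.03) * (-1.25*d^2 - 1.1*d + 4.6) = -3.925*d^4 - 4.5915*d^3 + 18.4805*d^2 + 8.619*d - 18.538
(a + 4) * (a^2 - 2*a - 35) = a^3 + 2*a^2 - 43*a - 140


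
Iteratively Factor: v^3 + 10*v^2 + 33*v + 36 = (v + 3)*(v^2 + 7*v + 12) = (v + 3)*(v + 4)*(v + 3)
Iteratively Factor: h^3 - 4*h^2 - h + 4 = (h - 1)*(h^2 - 3*h - 4) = (h - 1)*(h + 1)*(h - 4)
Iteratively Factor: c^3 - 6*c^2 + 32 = (c - 4)*(c^2 - 2*c - 8) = (c - 4)^2*(c + 2)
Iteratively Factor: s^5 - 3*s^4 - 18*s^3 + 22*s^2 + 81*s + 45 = (s - 3)*(s^4 - 18*s^2 - 32*s - 15) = (s - 3)*(s + 1)*(s^3 - s^2 - 17*s - 15) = (s - 5)*(s - 3)*(s + 1)*(s^2 + 4*s + 3) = (s - 5)*(s - 3)*(s + 1)*(s + 3)*(s + 1)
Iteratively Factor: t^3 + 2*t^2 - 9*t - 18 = (t - 3)*(t^2 + 5*t + 6) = (t - 3)*(t + 2)*(t + 3)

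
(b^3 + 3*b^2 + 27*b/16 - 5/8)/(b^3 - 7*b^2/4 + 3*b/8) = (4*b^2 + 13*b + 10)/(2*b*(2*b - 3))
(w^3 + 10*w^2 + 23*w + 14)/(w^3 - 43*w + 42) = (w^2 + 3*w + 2)/(w^2 - 7*w + 6)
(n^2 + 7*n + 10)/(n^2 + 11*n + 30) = (n + 2)/(n + 6)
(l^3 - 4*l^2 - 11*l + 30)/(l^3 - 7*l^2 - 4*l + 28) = (l^2 - 2*l - 15)/(l^2 - 5*l - 14)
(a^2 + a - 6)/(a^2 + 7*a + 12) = (a - 2)/(a + 4)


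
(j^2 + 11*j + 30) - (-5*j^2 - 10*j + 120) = 6*j^2 + 21*j - 90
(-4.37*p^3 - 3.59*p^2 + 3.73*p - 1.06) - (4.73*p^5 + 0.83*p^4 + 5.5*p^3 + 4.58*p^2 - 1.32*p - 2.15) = -4.73*p^5 - 0.83*p^4 - 9.87*p^3 - 8.17*p^2 + 5.05*p + 1.09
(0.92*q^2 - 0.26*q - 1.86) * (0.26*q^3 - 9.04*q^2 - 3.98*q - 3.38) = 0.2392*q^5 - 8.3844*q^4 - 1.7948*q^3 + 14.7396*q^2 + 8.2816*q + 6.2868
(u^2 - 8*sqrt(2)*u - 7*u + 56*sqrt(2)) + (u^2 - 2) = 2*u^2 - 8*sqrt(2)*u - 7*u - 2 + 56*sqrt(2)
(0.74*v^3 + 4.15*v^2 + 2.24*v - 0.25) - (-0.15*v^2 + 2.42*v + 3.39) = 0.74*v^3 + 4.3*v^2 - 0.18*v - 3.64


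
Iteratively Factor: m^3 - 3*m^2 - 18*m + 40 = (m + 4)*(m^2 - 7*m + 10) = (m - 2)*(m + 4)*(m - 5)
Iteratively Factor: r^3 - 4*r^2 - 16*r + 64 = (r + 4)*(r^2 - 8*r + 16) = (r - 4)*(r + 4)*(r - 4)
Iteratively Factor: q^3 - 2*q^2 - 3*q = (q + 1)*(q^2 - 3*q) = (q - 3)*(q + 1)*(q)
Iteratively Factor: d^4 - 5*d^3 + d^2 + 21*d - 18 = (d + 2)*(d^3 - 7*d^2 + 15*d - 9) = (d - 3)*(d + 2)*(d^2 - 4*d + 3) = (d - 3)*(d - 1)*(d + 2)*(d - 3)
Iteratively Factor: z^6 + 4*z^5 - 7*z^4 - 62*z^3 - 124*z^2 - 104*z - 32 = (z + 2)*(z^5 + 2*z^4 - 11*z^3 - 40*z^2 - 44*z - 16) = (z + 2)^2*(z^4 - 11*z^2 - 18*z - 8) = (z + 1)*(z + 2)^2*(z^3 - z^2 - 10*z - 8) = (z + 1)*(z + 2)^3*(z^2 - 3*z - 4) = (z - 4)*(z + 1)*(z + 2)^3*(z + 1)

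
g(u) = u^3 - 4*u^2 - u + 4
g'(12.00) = 335.00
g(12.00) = 1144.00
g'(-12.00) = 527.00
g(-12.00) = -2288.00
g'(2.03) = -4.88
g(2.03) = -6.15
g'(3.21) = 4.23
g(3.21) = -7.35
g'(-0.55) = 4.31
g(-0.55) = 3.17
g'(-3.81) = 73.03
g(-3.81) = -105.56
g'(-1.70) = 21.27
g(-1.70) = -10.77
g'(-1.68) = 20.91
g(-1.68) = -10.35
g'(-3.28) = 57.52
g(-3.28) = -71.04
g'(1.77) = -5.76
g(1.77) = -4.76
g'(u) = 3*u^2 - 8*u - 1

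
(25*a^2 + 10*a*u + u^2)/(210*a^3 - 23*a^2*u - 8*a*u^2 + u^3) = (5*a + u)/(42*a^2 - 13*a*u + u^2)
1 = 1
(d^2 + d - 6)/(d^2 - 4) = (d + 3)/(d + 2)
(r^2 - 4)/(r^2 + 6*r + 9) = (r^2 - 4)/(r^2 + 6*r + 9)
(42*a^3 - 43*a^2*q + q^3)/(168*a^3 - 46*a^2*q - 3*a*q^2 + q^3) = (-a + q)/(-4*a + q)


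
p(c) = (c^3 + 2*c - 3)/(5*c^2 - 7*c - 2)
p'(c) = (7 - 10*c)*(c^3 + 2*c - 3)/(5*c^2 - 7*c - 2)^2 + (3*c^2 + 2)/(5*c^2 - 7*c - 2) = (5*c^4 - 14*c^3 - 16*c^2 + 30*c - 25)/(25*c^4 - 70*c^3 + 29*c^2 + 28*c + 4)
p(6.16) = 1.68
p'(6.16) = 0.17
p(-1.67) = -0.47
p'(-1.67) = -0.03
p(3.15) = 1.35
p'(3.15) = -0.05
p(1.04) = -0.05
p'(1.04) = -1.40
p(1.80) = 4.02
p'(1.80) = -20.31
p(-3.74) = -0.67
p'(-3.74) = 0.15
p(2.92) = 1.37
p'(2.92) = -0.14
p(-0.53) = -1.35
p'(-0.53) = -4.42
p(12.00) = 2.76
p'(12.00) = 0.19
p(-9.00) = -1.61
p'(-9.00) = 0.19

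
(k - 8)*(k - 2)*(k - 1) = k^3 - 11*k^2 + 26*k - 16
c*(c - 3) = c^2 - 3*c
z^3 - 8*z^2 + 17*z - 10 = (z - 5)*(z - 2)*(z - 1)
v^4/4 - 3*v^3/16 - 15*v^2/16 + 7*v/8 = v*(v/4 + 1/2)*(v - 7/4)*(v - 1)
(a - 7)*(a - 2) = a^2 - 9*a + 14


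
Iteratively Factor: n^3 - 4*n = (n)*(n^2 - 4) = n*(n - 2)*(n + 2)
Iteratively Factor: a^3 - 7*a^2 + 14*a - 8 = (a - 4)*(a^2 - 3*a + 2) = (a - 4)*(a - 2)*(a - 1)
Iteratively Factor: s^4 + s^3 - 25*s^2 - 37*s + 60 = (s + 4)*(s^3 - 3*s^2 - 13*s + 15) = (s - 1)*(s + 4)*(s^2 - 2*s - 15) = (s - 1)*(s + 3)*(s + 4)*(s - 5)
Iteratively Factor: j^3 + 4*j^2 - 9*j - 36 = (j + 4)*(j^2 - 9) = (j - 3)*(j + 4)*(j + 3)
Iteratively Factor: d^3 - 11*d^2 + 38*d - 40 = (d - 5)*(d^2 - 6*d + 8) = (d - 5)*(d - 4)*(d - 2)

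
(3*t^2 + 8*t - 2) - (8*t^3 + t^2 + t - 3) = -8*t^3 + 2*t^2 + 7*t + 1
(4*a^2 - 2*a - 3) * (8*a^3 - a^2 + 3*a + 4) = 32*a^5 - 20*a^4 - 10*a^3 + 13*a^2 - 17*a - 12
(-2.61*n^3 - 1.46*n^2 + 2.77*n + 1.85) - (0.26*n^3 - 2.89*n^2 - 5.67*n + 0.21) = -2.87*n^3 + 1.43*n^2 + 8.44*n + 1.64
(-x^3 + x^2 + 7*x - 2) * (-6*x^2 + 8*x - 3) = 6*x^5 - 14*x^4 - 31*x^3 + 65*x^2 - 37*x + 6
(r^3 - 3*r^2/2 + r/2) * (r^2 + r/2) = r^5 - r^4 - r^3/4 + r^2/4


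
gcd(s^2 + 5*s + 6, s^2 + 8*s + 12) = s + 2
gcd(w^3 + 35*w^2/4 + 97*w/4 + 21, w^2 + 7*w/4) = w + 7/4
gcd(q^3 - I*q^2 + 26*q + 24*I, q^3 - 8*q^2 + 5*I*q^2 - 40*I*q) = 1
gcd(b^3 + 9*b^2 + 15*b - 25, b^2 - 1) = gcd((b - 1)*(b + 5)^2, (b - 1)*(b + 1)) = b - 1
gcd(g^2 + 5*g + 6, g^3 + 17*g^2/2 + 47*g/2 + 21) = g^2 + 5*g + 6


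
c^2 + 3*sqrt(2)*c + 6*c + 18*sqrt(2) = (c + 6)*(c + 3*sqrt(2))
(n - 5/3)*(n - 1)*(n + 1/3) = n^3 - 7*n^2/3 + 7*n/9 + 5/9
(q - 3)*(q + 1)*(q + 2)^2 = q^4 + 2*q^3 - 7*q^2 - 20*q - 12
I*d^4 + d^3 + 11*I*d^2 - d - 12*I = (d + 1)*(d - 4*I)*(d + 3*I)*(I*d - I)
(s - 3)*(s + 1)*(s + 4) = s^3 + 2*s^2 - 11*s - 12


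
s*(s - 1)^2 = s^3 - 2*s^2 + s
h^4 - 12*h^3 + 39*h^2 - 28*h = h*(h - 7)*(h - 4)*(h - 1)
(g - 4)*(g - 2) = g^2 - 6*g + 8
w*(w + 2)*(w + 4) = w^3 + 6*w^2 + 8*w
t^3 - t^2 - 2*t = t*(t - 2)*(t + 1)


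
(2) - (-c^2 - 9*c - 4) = c^2 + 9*c + 6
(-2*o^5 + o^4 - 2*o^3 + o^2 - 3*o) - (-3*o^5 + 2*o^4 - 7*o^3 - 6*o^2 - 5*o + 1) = o^5 - o^4 + 5*o^3 + 7*o^2 + 2*o - 1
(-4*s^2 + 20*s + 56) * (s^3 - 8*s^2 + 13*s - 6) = -4*s^5 + 52*s^4 - 156*s^3 - 164*s^2 + 608*s - 336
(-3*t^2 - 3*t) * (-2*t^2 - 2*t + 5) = 6*t^4 + 12*t^3 - 9*t^2 - 15*t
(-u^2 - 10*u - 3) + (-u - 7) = -u^2 - 11*u - 10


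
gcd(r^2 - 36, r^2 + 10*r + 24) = r + 6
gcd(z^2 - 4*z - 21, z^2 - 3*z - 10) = 1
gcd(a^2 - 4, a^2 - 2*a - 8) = a + 2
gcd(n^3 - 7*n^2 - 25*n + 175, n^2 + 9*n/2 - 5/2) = n + 5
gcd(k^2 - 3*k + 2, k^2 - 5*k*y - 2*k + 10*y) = k - 2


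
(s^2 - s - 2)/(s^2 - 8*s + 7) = (s^2 - s - 2)/(s^2 - 8*s + 7)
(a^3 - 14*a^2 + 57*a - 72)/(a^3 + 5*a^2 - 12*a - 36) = (a^2 - 11*a + 24)/(a^2 + 8*a + 12)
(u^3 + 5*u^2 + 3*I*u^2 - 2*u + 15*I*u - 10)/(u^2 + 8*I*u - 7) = (u^2 + u*(5 + 2*I) + 10*I)/(u + 7*I)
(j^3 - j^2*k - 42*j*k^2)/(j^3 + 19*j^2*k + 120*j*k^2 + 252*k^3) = j*(j - 7*k)/(j^2 + 13*j*k + 42*k^2)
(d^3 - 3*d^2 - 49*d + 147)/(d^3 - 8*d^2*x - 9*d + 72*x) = (49 - d^2)/(-d^2 + 8*d*x - 3*d + 24*x)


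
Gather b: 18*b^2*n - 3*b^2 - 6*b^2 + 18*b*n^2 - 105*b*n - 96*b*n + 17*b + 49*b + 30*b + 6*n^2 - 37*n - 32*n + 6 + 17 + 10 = b^2*(18*n - 9) + b*(18*n^2 - 201*n + 96) + 6*n^2 - 69*n + 33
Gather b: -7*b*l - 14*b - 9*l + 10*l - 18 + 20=b*(-7*l - 14) + l + 2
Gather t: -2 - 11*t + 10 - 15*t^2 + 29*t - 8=-15*t^2 + 18*t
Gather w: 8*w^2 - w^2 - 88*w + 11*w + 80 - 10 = 7*w^2 - 77*w + 70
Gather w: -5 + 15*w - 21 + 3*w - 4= 18*w - 30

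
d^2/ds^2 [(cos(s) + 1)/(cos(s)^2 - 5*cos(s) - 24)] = (9*sin(s)^4*cos(s) + 9*sin(s)^4 - 13*sin(s)^2 + 1747*cos(s)/4 + 135*cos(3*s)/4 - cos(5*s)/2 + 146)/(sin(s)^2 + 5*cos(s) + 23)^3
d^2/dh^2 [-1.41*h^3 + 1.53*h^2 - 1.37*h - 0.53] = 3.06 - 8.46*h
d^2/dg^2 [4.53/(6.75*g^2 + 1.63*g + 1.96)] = (-412.79625*g^2 - 99.68265*g + 4.53*(13.5*g + 1.63)*(27.0*g + 3.26) - 119.8638)/(6.75*g^2 + 1.63*g + 1.96)^3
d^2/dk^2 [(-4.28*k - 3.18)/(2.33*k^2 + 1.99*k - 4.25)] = (-(4.28*k + 3.18)*(4.66*k + 1.99)*(9.32*k + 3.98) + (59.8344*k + 31.8532)*(2.33*k^2 + 1.99*k - 4.25))/(2.33*k^2 + 1.99*k - 4.25)^3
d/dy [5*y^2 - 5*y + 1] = 10*y - 5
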